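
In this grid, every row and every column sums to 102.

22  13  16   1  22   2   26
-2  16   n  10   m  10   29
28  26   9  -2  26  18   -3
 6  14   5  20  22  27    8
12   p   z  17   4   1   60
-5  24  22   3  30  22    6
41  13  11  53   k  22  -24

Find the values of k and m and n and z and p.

Row 7: 41 + 13 + 11 + 53 + 22 − 24 = 116, so its missing entry is 102 − 116 = -14.
Column 5: 22 + 26 + 22 + 4 + 30 − 14 = 90, so its missing entry is 102 − 90 = 12.
Row 2: -2 + 16 + 10 + 12 + 10 + 29 = 75, so its missing entry is 102 − 75 = 27.
Column 3: 16 + 27 + 9 + 5 + 22 + 11 = 90, so its missing entry is 102 − 90 = 12.
Row 5: 12 + 12 + 17 + 4 + 1 + 60 = 106, so its missing entry is 102 − 106 = -4.

k = -14, m = 12, n = 27, z = 12, p = -4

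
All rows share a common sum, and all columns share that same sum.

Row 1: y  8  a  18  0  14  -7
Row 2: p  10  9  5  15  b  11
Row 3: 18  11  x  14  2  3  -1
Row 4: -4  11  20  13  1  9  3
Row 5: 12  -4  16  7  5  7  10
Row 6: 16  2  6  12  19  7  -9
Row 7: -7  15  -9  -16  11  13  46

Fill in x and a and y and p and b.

Rows 4 and 5 both sum to 53, so that's the common total.
The known cells in column 6 total 53, leaving 53 − 53 = 0 for the blank.
The known cells in row 3 total 47, leaving 53 − 47 = 6 for the blank.
The known cells in column 3 total 48, leaving 53 − 48 = 5 for the blank.
The known cells in row 1 total 38, leaving 53 − 38 = 15 for the blank.
The known cells in row 2 total 50, leaving 53 − 50 = 3 for the blank.

x = 6, a = 5, y = 15, p = 3, b = 0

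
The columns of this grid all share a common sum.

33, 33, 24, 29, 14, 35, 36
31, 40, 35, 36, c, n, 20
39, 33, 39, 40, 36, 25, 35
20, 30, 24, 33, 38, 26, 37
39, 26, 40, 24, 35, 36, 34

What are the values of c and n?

c = 39, n = 40

Column 4 sums to 162 and so does column 7; that's the common total.
In column 5 the known cells total 123, leaving 162 − 123 = 39.
In column 6 the known cells total 122, leaving 162 − 122 = 40.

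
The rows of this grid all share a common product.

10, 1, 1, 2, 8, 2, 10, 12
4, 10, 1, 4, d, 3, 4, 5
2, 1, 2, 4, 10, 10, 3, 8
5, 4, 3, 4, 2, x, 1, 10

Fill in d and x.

d = 4, x = 8

Rows 1 and 3 each multiply to 38400, so every row has product 38400.
Row 2: 4×10×1×4×3×4×5 = 9600, so the missing entry is 38400 ÷ 9600 = 4.
Row 4: 5×4×3×4×2×1×10 = 4800, so the missing entry is 38400 ÷ 4800 = 8.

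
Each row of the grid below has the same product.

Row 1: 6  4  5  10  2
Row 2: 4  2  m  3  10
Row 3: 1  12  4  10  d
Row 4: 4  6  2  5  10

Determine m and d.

m = 10, d = 5

Rows 1 and 4 each multiply to 2400, so every row has product 2400.
Row 2: 4×2×3×10 = 240, so the missing entry is 2400 ÷ 240 = 10.
Row 3: 1×12×4×10 = 480, so the missing entry is 2400 ÷ 480 = 5.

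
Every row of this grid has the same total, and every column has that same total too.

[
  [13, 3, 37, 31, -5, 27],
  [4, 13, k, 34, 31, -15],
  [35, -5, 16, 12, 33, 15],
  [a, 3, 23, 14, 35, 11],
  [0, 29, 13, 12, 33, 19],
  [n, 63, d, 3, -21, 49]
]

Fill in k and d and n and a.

k = 39, d = -22, n = 34, a = 20

Rows 1 and 3 both sum to 106, so that's the common total.
Row 2: 4 + 13 + 34 + 31 − 15 = 67, so its missing entry is 106 − 67 = 39.
Row 4: 3 + 23 + 14 + 35 + 11 = 86, so its missing entry is 106 − 86 = 20.
Column 1: 13 + 4 + 35 + 20 + 0 = 72, so its missing entry is 106 − 72 = 34.
Row 6: 34 + 63 + 3 − 21 + 49 = 128, so its missing entry is 106 − 128 = -22.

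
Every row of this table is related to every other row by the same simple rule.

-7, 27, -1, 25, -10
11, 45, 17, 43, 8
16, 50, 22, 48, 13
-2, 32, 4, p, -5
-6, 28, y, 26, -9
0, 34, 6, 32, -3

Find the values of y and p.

y = 0, p = 30

The difference between any two rows is the same in every column — this is an addition table with the headers hidden.
Row 5 minus row 1 is 28 − 27 = 1, so its entry in column 3 is -1 + 1 = 0.
Row 4 minus row 1 is 32 − 27 = 5, so its entry in column 4 is 25 + 5 = 30.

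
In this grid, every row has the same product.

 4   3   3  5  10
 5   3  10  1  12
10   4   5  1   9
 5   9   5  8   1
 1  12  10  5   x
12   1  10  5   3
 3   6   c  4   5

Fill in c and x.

c = 5, x = 3

Rows 2 and 6 each multiply to 1800, so every row has product 1800.
Row 7: 3×6×4×5 = 360, so the missing entry is 1800 ÷ 360 = 5.
Row 5: 1×12×10×5 = 600, so the missing entry is 1800 ÷ 600 = 3.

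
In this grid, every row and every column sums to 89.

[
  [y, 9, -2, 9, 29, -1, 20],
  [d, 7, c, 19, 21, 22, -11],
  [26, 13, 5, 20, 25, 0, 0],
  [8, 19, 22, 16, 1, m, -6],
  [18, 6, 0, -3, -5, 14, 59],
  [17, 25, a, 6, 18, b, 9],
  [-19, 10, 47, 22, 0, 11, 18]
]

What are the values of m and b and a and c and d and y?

Row 1: 9 − 2 + 9 + 29 − 1 + 20 = 64, so its missing entry is 89 − 64 = 25.
Column 1: 25 + 26 + 8 + 18 + 17 − 19 = 75, so its missing entry is 89 − 75 = 14.
Row 2: 14 + 7 + 19 + 21 + 22 − 11 = 72, so its missing entry is 89 − 72 = 17.
Row 4: 8 + 19 + 22 + 16 + 1 − 6 = 60, so its missing entry is 89 − 60 = 29.
Column 6: -1 + 22 + 0 + 29 + 14 + 11 = 75, so its missing entry is 89 − 75 = 14.
Row 6: 17 + 25 + 6 + 18 + 14 + 9 = 89, so its missing entry is 89 − 89 = 0.

m = 29, b = 14, a = 0, c = 17, d = 14, y = 25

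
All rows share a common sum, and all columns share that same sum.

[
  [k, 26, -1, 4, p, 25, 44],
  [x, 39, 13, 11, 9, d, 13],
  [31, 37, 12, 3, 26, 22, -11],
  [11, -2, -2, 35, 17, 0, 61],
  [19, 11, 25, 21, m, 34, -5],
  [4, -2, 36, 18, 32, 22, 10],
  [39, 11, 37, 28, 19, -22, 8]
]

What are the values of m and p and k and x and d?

m = 15, p = 2, k = 20, x = -4, d = 39

Rows 3 and 4 both sum to 120, so that's the common total.
The known cells in row 5 total 105, leaving 120 − 105 = 15 for the blank.
The known cells in column 5 total 118, leaving 120 − 118 = 2 for the blank.
The known cells in column 6 total 81, leaving 120 − 81 = 39 for the blank.
The known cells in row 1 total 100, leaving 120 − 100 = 20 for the blank.
The known cells in row 2 total 124, leaving 120 − 124 = -4 for the blank.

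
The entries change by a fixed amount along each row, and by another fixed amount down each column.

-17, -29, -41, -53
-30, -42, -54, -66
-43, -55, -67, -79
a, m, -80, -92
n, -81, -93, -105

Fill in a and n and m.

a = -56, n = -69, m = -68

Along each row the entries change by -12 per step; down each column they change by -13.
Row 4: from -80 at column 3, stepping by -12 to column 1 gives -56.
Row 5: from -81 at column 2, stepping by -12 to column 1 gives -69.
Row 4: from -80 at column 3, stepping by -12 to column 2 gives -68.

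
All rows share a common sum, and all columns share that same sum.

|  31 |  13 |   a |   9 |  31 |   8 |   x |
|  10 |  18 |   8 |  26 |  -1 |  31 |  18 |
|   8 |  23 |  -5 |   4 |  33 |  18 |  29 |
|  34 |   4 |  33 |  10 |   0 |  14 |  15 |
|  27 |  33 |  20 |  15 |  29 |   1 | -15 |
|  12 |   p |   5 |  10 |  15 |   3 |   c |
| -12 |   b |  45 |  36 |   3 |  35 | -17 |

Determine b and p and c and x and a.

Rows 2 and 3 both sum to 110, so that's the common total.
Row 7 has -12 + 45 + 36 + 3 + 35 − 17 = 90; the blank must be 110 − 90 = 20.
Column 2 has 13 + 18 + 23 + 4 + 33 + 20 = 111; the blank must be 110 − 111 = -1.
Column 3 has 8 − 5 + 33 + 20 + 5 + 45 = 106; the blank must be 110 − 106 = 4.
Row 1 has 31 + 13 + 4 + 9 + 31 + 8 = 96; the blank must be 110 − 96 = 14.
Row 6 has 12 − 1 + 5 + 10 + 15 + 3 = 44; the blank must be 110 − 44 = 66.

b = 20, p = -1, c = 66, x = 14, a = 4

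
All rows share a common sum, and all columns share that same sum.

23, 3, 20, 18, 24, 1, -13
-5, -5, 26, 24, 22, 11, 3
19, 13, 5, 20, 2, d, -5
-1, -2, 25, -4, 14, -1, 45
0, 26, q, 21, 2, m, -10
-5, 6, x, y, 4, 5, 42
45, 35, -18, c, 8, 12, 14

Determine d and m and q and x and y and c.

d = 22, m = 26, q = 11, x = 7, y = 17, c = -20

Rows 1 and 2 both sum to 76, so that's the common total.
The known cells in row 7 total 96, leaving 76 − 96 = -20 for the blank.
The known cells in column 4 total 59, leaving 76 − 59 = 17 for the blank.
The known cells in row 3 total 54, leaving 76 − 54 = 22 for the blank.
The known cells in column 6 total 50, leaving 76 − 50 = 26 for the blank.
The known cells in row 5 total 65, leaving 76 − 65 = 11 for the blank.
The known cells in row 6 total 69, leaving 76 − 69 = 7 for the blank.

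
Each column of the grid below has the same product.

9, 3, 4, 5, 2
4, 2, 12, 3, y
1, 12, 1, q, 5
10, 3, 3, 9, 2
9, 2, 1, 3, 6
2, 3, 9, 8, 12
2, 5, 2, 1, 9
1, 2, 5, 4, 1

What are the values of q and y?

Columns 2 and 3 each multiply to 12960, so every column has product 12960.
Column 4: 5×3×9×3×8×1×4 = 12960, so the missing entry is 12960 ÷ 12960 = 1.
Column 5: 2×5×2×6×12×9×1 = 12960, so the missing entry is 12960 ÷ 12960 = 1.

q = 1, y = 1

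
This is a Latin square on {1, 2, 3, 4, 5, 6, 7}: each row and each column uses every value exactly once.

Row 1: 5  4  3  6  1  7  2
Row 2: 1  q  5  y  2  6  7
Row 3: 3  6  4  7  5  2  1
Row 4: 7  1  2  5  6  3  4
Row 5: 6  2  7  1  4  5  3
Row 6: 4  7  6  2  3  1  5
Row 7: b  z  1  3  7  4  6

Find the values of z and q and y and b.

z = 5, q = 3, y = 4, b = 2

At (row 2, col 4): column 4 already has {1, 2, 3, 5, 6, 7}, so the value is 4.
Cell (2,2): row 2 already has {1, 2, 4, 5, 6, 7} → 3.
At (row 7, col 2): column 2 already has {1, 2, 3, 4, 6, 7}, so the value is 5.
Cell (7,1): row 7 already has {1, 3, 4, 5, 6, 7} → 2.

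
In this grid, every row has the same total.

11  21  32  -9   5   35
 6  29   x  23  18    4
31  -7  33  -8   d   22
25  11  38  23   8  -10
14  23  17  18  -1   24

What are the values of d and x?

The complete rows each total 95.
Row 3 is missing 95 − 71 = 24 (since 31 − 7 + 33 − 8 + 22 = 71).
Row 2 is missing 95 − 80 = 15 (since 6 + 29 + 23 + 18 + 4 = 80).

d = 24, x = 15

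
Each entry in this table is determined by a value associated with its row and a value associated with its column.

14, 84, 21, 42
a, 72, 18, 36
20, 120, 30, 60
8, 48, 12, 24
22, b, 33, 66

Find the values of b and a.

b = 132, a = 12

Each row is a constant multiple of every other row — this is a multiplication table with the headers hidden.
Row 5 is 33/21 = 11/7 times row 1, so its entry in column 2 is 84 × 11/7 = 132.
Row 2 is 18/21 = 6/7 times row 1, so its entry in column 1 is 14 × 6/7 = 12.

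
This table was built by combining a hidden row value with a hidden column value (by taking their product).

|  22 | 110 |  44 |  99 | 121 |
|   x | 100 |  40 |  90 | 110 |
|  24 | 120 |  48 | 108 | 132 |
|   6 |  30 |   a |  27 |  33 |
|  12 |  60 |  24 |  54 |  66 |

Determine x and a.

Each row is a constant multiple of every other row — this is a multiplication table with the headers hidden.
Row 2 is 90/99 = 10/11 times row 1, so its entry in column 1 is 22 × 10/11 = 20.
Row 4 is 27/99 = 3/11 times row 1, so its entry in column 3 is 44 × 3/11 = 12.

x = 20, a = 12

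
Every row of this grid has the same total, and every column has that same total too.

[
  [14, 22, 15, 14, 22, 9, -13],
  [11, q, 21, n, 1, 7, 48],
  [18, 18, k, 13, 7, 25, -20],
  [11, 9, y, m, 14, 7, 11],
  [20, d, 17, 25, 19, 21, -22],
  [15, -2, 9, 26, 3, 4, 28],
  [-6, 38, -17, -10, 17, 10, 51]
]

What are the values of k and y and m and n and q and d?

Rows 1 and 6 both sum to 83, so that's the common total.
Row 5 has 20 + 17 + 25 + 19 + 21 − 22 = 80; the blank must be 83 − 80 = 3.
Column 2 has 22 + 18 + 9 + 3 − 2 + 38 = 88; the blank must be 83 − 88 = -5.
Row 3 has 18 + 18 + 13 + 7 + 25 − 20 = 61; the blank must be 83 − 61 = 22.
Column 3 has 15 + 21 + 22 + 17 + 9 − 17 = 67; the blank must be 83 − 67 = 16.
Row 4 has 11 + 9 + 16 + 14 + 7 + 11 = 68; the blank must be 83 − 68 = 15.
Row 2 has 11 − 5 + 21 + 1 + 7 + 48 = 83; the blank must be 83 − 83 = 0.

k = 22, y = 16, m = 15, n = 0, q = -5, d = 3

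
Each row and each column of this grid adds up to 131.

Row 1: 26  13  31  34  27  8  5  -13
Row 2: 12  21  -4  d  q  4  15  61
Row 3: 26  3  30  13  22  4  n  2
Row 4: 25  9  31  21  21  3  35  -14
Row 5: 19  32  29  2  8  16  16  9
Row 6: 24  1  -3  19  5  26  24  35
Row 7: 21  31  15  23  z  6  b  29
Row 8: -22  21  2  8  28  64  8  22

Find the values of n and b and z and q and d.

Row 3 has 26 + 3 + 30 + 13 + 22 + 4 + 2 = 100; the blank must be 131 − 100 = 31.
Column 7 has 5 + 15 + 31 + 35 + 16 + 24 + 8 = 134; the blank must be 131 − 134 = -3.
Row 7 has 21 + 31 + 15 + 23 + 6 − 3 + 29 = 122; the blank must be 131 − 122 = 9.
Column 5 has 27 + 22 + 21 + 8 + 5 + 9 + 28 = 120; the blank must be 131 − 120 = 11.
Row 2 has 12 + 21 − 4 + 11 + 4 + 15 + 61 = 120; the blank must be 131 − 120 = 11.

n = 31, b = -3, z = 9, q = 11, d = 11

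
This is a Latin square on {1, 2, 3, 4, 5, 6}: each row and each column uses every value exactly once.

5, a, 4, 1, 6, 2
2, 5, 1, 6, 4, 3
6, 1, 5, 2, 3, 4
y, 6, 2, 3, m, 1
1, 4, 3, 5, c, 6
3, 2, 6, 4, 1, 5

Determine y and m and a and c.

y = 4, m = 5, a = 3, c = 2

At (row 5, col 5): row 5 already has {1, 3, 4, 5, 6}, so the value is 2.
At (row 1, col 2): row 1 already has {1, 2, 4, 5, 6}, so the value is 3.
At (row 4, col 5): column 5 already has {1, 2, 3, 4, 6}, so the value is 5.
At (row 4, col 1): row 4 already has {1, 2, 3, 5, 6}, so the value is 4.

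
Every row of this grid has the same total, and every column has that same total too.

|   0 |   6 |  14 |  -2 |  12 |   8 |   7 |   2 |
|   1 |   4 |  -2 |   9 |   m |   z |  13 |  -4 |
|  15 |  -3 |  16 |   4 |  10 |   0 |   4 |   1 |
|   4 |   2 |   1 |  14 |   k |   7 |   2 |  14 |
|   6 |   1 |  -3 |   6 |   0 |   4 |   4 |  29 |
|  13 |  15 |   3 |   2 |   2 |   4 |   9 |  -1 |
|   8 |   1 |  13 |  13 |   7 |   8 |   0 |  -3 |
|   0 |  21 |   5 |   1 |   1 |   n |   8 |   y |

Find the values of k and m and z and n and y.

Rows 1 and 3 both sum to 47, so that's the common total.
The known cells in column 8 total 38, leaving 47 − 38 = 9 for the blank.
The known cells in row 4 total 44, leaving 47 − 44 = 3 for the blank.
The known cells in column 5 total 35, leaving 47 − 35 = 12 for the blank.
The known cells in row 2 total 33, leaving 47 − 33 = 14 for the blank.
The known cells in row 8 total 45, leaving 47 − 45 = 2 for the blank.

k = 3, m = 12, z = 14, n = 2, y = 9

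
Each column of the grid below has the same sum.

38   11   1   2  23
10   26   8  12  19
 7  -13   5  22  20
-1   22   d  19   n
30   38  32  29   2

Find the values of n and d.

n = 20, d = 38

Columns 2 and 4 both add up to 84, so every column sums to 84.
Column 5: 23 + 19 + 20 + 2 = 64, so the missing entry is 84 − 64 = 20.
Column 3: 1 + 8 + 5 + 32 = 46, so the missing entry is 84 − 46 = 38.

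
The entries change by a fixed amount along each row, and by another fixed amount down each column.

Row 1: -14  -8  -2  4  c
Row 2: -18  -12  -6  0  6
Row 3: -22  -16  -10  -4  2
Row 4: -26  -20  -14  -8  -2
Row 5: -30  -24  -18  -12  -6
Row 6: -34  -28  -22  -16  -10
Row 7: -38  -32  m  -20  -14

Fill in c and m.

Along each row the entries change by 6 per step; down each column they change by -4.
Row 1: from -14 at column 1, stepping by 6 to column 5 gives 10.
Row 7: from -38 at column 1, stepping by 6 to column 3 gives -26.

c = 10, m = -26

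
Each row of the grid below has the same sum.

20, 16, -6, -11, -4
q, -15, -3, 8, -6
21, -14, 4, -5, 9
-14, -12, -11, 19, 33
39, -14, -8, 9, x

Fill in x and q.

Rows 1 and 4 both add up to 15, so every row sums to 15.
Row 5: 39 − 14 − 8 + 9 = 26, so the missing entry is 15 − 26 = -11.
Row 2: -15 − 3 + 8 − 6 = -16, so the missing entry is 15 − (-16) = 31.

x = -11, q = 31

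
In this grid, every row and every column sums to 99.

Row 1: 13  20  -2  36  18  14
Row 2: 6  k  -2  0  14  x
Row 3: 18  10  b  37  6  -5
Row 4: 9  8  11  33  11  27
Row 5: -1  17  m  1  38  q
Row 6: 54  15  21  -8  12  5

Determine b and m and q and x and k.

Column 2: 20 + 10 + 8 + 17 + 15 = 70, so its missing entry is 99 − 70 = 29.
Row 2: 6 + 29 − 2 + 0 + 14 = 47, so its missing entry is 99 − 47 = 52.
Column 6: 14 + 52 − 5 + 27 + 5 = 93, so its missing entry is 99 − 93 = 6.
Row 5: -1 + 17 + 1 + 38 + 6 = 61, so its missing entry is 99 − 61 = 38.
Row 3: 18 + 10 + 37 + 6 − 5 = 66, so its missing entry is 99 − 66 = 33.

b = 33, m = 38, q = 6, x = 52, k = 29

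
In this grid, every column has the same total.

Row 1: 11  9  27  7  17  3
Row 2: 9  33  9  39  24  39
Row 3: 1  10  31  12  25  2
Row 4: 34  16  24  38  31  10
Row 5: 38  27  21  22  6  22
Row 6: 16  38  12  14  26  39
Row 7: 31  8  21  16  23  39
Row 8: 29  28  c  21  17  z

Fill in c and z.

Column 2 sums to 169 and so does column 4; that's the common total.
In column 3 the known cells total 145, leaving 169 − 145 = 24.
In column 6 the known cells total 154, leaving 169 − 154 = 15.

c = 24, z = 15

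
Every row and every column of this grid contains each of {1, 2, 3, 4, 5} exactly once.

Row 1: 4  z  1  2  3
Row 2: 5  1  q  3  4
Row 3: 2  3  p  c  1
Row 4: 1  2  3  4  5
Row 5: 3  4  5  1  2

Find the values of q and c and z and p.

q = 2, c = 5, z = 5, p = 4

Cell (1,2): row 1 already has {1, 2, 3, 4} → 5.
For row 2, column 3: row 2 already has {1, 3, 4, 5}; that leaves 2.
For row 3, column 4: column 4 already has {1, 2, 3, 4}; that leaves 5.
Cell (3,3): row 3 already has {1, 2, 3, 5} → 4.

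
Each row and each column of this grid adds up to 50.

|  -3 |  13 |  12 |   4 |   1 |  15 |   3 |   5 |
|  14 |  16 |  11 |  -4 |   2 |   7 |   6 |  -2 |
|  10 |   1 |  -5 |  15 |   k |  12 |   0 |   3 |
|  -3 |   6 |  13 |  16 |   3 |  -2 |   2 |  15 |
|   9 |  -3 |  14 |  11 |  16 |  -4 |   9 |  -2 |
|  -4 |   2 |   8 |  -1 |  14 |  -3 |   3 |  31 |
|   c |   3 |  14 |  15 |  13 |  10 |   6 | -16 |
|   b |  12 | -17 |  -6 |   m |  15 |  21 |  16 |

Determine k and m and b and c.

k = 14, m = -13, b = 22, c = 5

Row 3: 10 + 1 − 5 + 15 + 12 + 0 + 3 = 36, so its missing entry is 50 − 36 = 14.
Column 5: 1 + 2 + 14 + 3 + 16 + 14 + 13 = 63, so its missing entry is 50 − 63 = -13.
Row 8: 12 − 17 − 6 − 13 + 15 + 21 + 16 = 28, so its missing entry is 50 − 28 = 22.
Row 7: 3 + 14 + 15 + 13 + 10 + 6 − 16 = 45, so its missing entry is 50 − 45 = 5.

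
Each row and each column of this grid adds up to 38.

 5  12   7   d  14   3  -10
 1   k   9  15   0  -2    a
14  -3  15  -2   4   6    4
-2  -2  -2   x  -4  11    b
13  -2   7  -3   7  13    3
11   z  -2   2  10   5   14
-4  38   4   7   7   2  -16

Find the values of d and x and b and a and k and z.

d = 7, x = 12, b = 25, a = 18, k = -3, z = -2

Row 1: 5 + 12 + 7 + 14 + 3 − 10 = 31, so its missing entry is 38 − 31 = 7.
Row 6: 11 − 2 + 2 + 10 + 5 + 14 = 40, so its missing entry is 38 − 40 = -2.
Column 2: 12 − 3 − 2 − 2 − 2 + 38 = 41, so its missing entry is 38 − 41 = -3.
Column 4: 7 + 15 − 2 − 3 + 2 + 7 = 26, so its missing entry is 38 − 26 = 12.
Row 4: -2 − 2 − 2 + 12 − 4 + 11 = 13, so its missing entry is 38 − 13 = 25.
Row 2: 1 − 3 + 9 + 15 + 0 − 2 = 20, so its missing entry is 38 − 20 = 18.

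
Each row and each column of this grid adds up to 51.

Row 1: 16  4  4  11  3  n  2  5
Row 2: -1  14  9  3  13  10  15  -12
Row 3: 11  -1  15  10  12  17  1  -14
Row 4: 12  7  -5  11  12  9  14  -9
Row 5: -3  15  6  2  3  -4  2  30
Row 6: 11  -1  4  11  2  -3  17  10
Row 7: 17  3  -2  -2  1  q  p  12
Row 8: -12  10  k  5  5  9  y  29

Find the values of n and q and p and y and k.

n = 6, q = 7, p = 15, y = -15, k = 20

Column 3 has 4 + 9 + 15 − 5 + 6 + 4 − 2 = 31; the blank must be 51 − 31 = 20.
Row 8 has -12 + 10 + 20 + 5 + 5 + 9 + 29 = 66; the blank must be 51 − 66 = -15.
Row 1 has 16 + 4 + 4 + 11 + 3 + 2 + 5 = 45; the blank must be 51 − 45 = 6.
Column 6 has 6 + 10 + 17 + 9 − 4 − 3 + 9 = 44; the blank must be 51 − 44 = 7.
Row 7 has 17 + 3 − 2 − 2 + 1 + 7 + 12 = 36; the blank must be 51 − 36 = 15.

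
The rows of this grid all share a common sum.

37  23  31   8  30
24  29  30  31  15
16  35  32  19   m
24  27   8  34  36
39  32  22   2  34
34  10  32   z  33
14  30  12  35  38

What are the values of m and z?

m = 27, z = 20

Row 4 sums to 129 and so does row 7; that's the common total.
In row 3 the known cells total 102, leaving 129 − 102 = 27.
In row 6 the known cells total 109, leaving 129 − 109 = 20.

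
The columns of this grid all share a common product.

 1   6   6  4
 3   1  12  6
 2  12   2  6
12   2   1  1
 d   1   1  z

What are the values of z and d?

Columns 2 and 3 each multiply to 144, so every column has product 144.
Column 4: 4×6×6×1 = 144, so the missing entry is 144 ÷ 144 = 1.
Column 1: 1×3×2×12 = 72, so the missing entry is 144 ÷ 72 = 2.

z = 1, d = 2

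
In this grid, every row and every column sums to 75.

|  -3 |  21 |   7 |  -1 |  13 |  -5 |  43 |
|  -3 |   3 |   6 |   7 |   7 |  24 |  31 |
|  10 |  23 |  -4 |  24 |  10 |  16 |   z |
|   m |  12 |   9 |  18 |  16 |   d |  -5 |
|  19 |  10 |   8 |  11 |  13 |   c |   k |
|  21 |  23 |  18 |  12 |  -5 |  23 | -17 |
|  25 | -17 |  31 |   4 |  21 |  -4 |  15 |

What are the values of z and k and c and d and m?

Column 1 has -3 − 3 + 10 + 19 + 21 + 25 = 69; the blank must be 75 − 69 = 6.
Row 3 has 10 + 23 − 4 + 24 + 10 + 16 = 79; the blank must be 75 − 79 = -4.
Column 7 has 43 + 31 − 4 − 5 − 17 + 15 = 63; the blank must be 75 − 63 = 12.
Row 5 has 19 + 10 + 8 + 11 + 13 + 12 = 73; the blank must be 75 − 73 = 2.
Row 4 has 6 + 12 + 9 + 18 + 16 − 5 = 56; the blank must be 75 − 56 = 19.

z = -4, k = 12, c = 2, d = 19, m = 6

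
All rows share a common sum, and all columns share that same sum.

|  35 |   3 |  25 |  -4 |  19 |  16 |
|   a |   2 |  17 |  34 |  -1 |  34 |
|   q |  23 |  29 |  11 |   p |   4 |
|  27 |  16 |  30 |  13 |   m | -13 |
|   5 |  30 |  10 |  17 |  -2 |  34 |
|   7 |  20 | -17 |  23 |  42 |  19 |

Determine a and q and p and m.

a = 8, q = 12, p = 15, m = 21

Rows 1 and 5 both sum to 94, so that's the common total.
The known cells in row 2 total 86, leaving 94 − 86 = 8 for the blank.
The known cells in column 1 total 82, leaving 94 − 82 = 12 for the blank.
The known cells in row 3 total 79, leaving 94 − 79 = 15 for the blank.
The known cells in row 4 total 73, leaving 94 − 73 = 21 for the blank.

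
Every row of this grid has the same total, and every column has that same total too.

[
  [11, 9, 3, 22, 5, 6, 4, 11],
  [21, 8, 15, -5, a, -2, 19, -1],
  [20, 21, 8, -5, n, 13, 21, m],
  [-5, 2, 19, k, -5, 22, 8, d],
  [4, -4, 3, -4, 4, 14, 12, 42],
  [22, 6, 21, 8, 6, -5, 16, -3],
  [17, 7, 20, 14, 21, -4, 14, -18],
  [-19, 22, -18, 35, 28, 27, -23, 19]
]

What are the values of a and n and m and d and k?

a = 16, n = -4, m = -3, d = 24, k = 6

Rows 1 and 5 both sum to 71, so that's the common total.
Row 2 has 21 + 8 + 15 − 5 − 2 + 19 − 1 = 55; the blank must be 71 − 55 = 16.
Column 5 has 5 + 16 − 5 + 4 + 6 + 21 + 28 = 75; the blank must be 71 − 75 = -4.
Row 3 has 20 + 21 + 8 − 5 − 4 + 13 + 21 = 74; the blank must be 71 − 74 = -3.
Column 8 has 11 − 1 − 3 + 42 − 3 − 18 + 19 = 47; the blank must be 71 − 47 = 24.
Row 4 has -5 + 2 + 19 − 5 + 22 + 8 + 24 = 65; the blank must be 71 − 65 = 6.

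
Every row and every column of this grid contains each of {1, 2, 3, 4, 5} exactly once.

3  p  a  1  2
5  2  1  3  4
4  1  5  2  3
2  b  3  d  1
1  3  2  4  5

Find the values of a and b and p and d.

a = 4, b = 4, p = 5, d = 5

At (row 1, col 3): column 3 already has {1, 2, 3, 5}, so the value is 4.
Cell (4,4): column 4 already has {1, 2, 3, 4} → 5.
Cell (4,2): row 4 already has {1, 2, 3, 5} → 4.
Cell (1,2): row 1 already has {1, 2, 3, 4} → 5.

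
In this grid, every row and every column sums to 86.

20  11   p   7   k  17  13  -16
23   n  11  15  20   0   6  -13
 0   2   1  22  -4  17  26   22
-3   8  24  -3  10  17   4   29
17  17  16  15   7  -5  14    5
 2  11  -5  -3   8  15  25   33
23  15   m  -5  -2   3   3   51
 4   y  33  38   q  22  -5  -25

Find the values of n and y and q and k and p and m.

n = 24, y = -2, q = 21, k = 26, p = 8, m = -2

Row 7 has 23 + 15 − 5 − 2 + 3 + 3 + 51 = 88; the blank must be 86 − 88 = -2.
Row 2 has 23 + 11 + 15 + 20 + 0 + 6 − 13 = 62; the blank must be 86 − 62 = 24.
Column 2 has 11 + 24 + 2 + 8 + 17 + 11 + 15 = 88; the blank must be 86 − 88 = -2.
Row 8 has 4 − 2 + 33 + 38 + 22 − 5 − 25 = 65; the blank must be 86 − 65 = 21.
Column 5 has 20 − 4 + 10 + 7 + 8 − 2 + 21 = 60; the blank must be 86 − 60 = 26.
Row 1 has 20 + 11 + 7 + 26 + 17 + 13 − 16 = 78; the blank must be 86 − 78 = 8.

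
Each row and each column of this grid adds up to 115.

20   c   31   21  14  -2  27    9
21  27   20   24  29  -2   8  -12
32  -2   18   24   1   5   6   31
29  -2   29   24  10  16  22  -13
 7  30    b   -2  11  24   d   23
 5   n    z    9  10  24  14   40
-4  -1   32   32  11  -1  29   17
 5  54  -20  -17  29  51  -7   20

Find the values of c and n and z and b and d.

c = -5, n = 14, z = -1, b = 6, d = 16

Row 1 has 20 + 31 + 21 + 14 − 2 + 27 + 9 = 120; the blank must be 115 − 120 = -5.
Column 7 has 27 + 8 + 6 + 22 + 14 + 29 − 7 = 99; the blank must be 115 − 99 = 16.
Column 2 has -5 + 27 − 2 − 2 + 30 − 1 + 54 = 101; the blank must be 115 − 101 = 14.
Row 5 has 7 + 30 − 2 + 11 + 24 + 16 + 23 = 109; the blank must be 115 − 109 = 6.
Row 6 has 5 + 14 + 9 + 10 + 24 + 14 + 40 = 116; the blank must be 115 − 116 = -1.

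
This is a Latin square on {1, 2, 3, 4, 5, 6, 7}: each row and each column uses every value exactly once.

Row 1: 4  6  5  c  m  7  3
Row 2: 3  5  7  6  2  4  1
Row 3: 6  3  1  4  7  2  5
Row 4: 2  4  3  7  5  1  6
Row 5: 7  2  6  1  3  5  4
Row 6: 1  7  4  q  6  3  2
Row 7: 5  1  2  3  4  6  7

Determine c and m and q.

Cell (6,4): row 6 already has {1, 2, 3, 4, 6, 7} → 5.
For row 1, column 4: column 4 already has {1, 3, 4, 5, 6, 7}; that leaves 2.
For row 1, column 5: row 1 already has {2, 3, 4, 5, 6, 7}; that leaves 1.

c = 2, m = 1, q = 5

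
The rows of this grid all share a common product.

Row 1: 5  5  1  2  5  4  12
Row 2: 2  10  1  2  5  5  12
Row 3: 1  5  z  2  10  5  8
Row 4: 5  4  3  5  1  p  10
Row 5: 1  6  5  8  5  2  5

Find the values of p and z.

p = 4, z = 3

Rows 1 and 5 each multiply to 12000, so every row has product 12000.
Row 4: 5×4×3×5×1×10 = 3000, so the missing entry is 12000 ÷ 3000 = 4.
Row 3: 1×5×2×10×5×8 = 4000, so the missing entry is 12000 ÷ 4000 = 3.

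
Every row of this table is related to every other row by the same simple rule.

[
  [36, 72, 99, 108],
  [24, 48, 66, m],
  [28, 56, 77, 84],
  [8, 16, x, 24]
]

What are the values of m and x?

m = 72, x = 22

Each row is a constant multiple of every other row — this is a multiplication table with the headers hidden.
Row 2 is 48/72 = 2/3 times row 1, so its entry in column 4 is 108 × 2/3 = 72.
Row 4 is 16/72 = 2/9 times row 1, so its entry in column 3 is 99 × 2/9 = 22.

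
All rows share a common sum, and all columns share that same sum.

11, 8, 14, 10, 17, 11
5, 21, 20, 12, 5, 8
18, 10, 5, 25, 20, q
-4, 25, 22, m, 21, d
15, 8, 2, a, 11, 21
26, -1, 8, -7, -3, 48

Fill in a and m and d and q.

Rows 1 and 2 both sum to 71, so that's the common total.
Row 3 has 18 + 10 + 5 + 25 + 20 = 78; the blank must be 71 − 78 = -7.
Column 6 has 11 + 8 − 7 + 21 + 48 = 81; the blank must be 71 − 81 = -10.
Row 4 has -4 + 25 + 22 + 21 − 10 = 54; the blank must be 71 − 54 = 17.
Row 5 has 15 + 8 + 2 + 11 + 21 = 57; the blank must be 71 − 57 = 14.

a = 14, m = 17, d = -10, q = -7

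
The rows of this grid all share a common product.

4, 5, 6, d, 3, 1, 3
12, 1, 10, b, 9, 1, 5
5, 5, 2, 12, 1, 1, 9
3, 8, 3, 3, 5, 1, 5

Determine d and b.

Rows 3 and 4 each multiply to 5400, so every row has product 5400.
Row 1: 4×5×6×3×1×3 = 1080, so the missing entry is 5400 ÷ 1080 = 5.
Row 2: 12×1×10×9×1×5 = 5400, so the missing entry is 5400 ÷ 5400 = 1.

d = 5, b = 1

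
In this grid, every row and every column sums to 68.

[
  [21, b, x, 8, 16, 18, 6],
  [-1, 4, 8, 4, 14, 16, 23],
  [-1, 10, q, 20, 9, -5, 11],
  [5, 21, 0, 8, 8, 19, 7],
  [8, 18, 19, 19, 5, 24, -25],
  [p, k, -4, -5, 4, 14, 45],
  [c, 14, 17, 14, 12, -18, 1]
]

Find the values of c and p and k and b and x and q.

c = 28, p = 8, k = 6, b = -5, x = 4, q = 24

Row 3 has -1 + 10 + 20 + 9 − 5 + 11 = 44; the blank must be 68 − 44 = 24.
Column 3 has 8 + 24 + 0 + 19 − 4 + 17 = 64; the blank must be 68 − 64 = 4.
Row 1 has 21 + 4 + 8 + 16 + 18 + 6 = 73; the blank must be 68 − 73 = -5.
Column 2 has -5 + 4 + 10 + 21 + 18 + 14 = 62; the blank must be 68 − 62 = 6.
Row 6 has 6 − 4 − 5 + 4 + 14 + 45 = 60; the blank must be 68 − 60 = 8.
Row 7 has 14 + 17 + 14 + 12 − 18 + 1 = 40; the blank must be 68 − 40 = 28.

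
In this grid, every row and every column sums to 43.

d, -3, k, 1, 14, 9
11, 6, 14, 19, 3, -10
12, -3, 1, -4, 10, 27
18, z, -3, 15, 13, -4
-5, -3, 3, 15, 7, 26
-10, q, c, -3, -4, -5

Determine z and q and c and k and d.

Column 1: 11 + 12 + 18 − 5 − 10 = 26, so its missing entry is 43 − 26 = 17.
Row 4: 18 − 3 + 15 + 13 − 4 = 39, so its missing entry is 43 − 39 = 4.
Column 2: -3 + 6 − 3 + 4 − 3 = 1, so its missing entry is 43 − 1 = 42.
Row 1: 17 − 3 + 1 + 14 + 9 = 38, so its missing entry is 43 − 38 = 5.
Row 6: -10 + 42 − 3 − 4 − 5 = 20, so its missing entry is 43 − 20 = 23.

z = 4, q = 42, c = 23, k = 5, d = 17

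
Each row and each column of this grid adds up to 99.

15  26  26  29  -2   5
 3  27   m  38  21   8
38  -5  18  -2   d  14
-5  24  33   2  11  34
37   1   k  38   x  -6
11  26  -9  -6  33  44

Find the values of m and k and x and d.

m = 2, k = 29, x = 0, d = 36

The known cells in row 3 total 63, leaving 99 − 63 = 36 for the blank.
The known cells in column 5 total 99, leaving 99 − 99 = 0 for the blank.
The known cells in row 2 total 97, leaving 99 − 97 = 2 for the blank.
The known cells in row 5 total 70, leaving 99 − 70 = 29 for the blank.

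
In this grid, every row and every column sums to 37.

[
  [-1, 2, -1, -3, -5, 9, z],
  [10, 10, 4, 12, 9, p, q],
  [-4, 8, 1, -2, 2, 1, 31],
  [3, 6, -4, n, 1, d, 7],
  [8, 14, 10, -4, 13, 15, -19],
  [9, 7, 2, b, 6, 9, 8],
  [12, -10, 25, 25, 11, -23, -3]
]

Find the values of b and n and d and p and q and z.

b = -4, n = 13, d = 11, p = 15, q = -23, z = 36

The known cells in row 1 total 1, leaving 37 − 1 = 36 for the blank.
The known cells in row 6 total 41, leaving 37 − 41 = -4 for the blank.
The known cells in column 4 total 24, leaving 37 − 24 = 13 for the blank.
The known cells in column 7 total 60, leaving 37 − 60 = -23 for the blank.
The known cells in row 2 total 22, leaving 37 − 22 = 15 for the blank.
The known cells in row 4 total 26, leaving 37 − 26 = 11 for the blank.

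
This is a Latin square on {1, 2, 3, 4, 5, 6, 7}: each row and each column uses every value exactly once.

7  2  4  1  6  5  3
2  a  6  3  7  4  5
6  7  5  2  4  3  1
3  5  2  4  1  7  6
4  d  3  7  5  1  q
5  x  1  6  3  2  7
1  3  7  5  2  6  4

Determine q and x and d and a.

q = 2, x = 4, d = 6, a = 1

For row 2, column 2: row 2 already has {2, 3, 4, 5, 6, 7}; that leaves 1.
Cell (5,7): column 7 already has {1, 3, 4, 5, 6, 7} → 2.
Cell (5,2): row 5 already has {1, 2, 3, 4, 5, 7} → 6.
At (row 6, col 2): row 6 already has {1, 2, 3, 5, 6, 7}, so the value is 4.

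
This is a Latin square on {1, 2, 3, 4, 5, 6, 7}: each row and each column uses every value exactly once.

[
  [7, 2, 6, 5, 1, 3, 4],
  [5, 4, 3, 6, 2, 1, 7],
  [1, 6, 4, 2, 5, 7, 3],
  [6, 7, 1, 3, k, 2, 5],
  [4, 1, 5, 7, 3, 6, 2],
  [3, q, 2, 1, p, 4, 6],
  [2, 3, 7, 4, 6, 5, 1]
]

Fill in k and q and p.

Cell (6,2): column 2 already has {1, 2, 3, 4, 6, 7} → 5.
Cell (6,5): row 6 already has {1, 2, 3, 4, 5, 6} → 7.
At (row 4, col 5): row 4 already has {1, 2, 3, 5, 6, 7}, so the value is 4.

k = 4, q = 5, p = 7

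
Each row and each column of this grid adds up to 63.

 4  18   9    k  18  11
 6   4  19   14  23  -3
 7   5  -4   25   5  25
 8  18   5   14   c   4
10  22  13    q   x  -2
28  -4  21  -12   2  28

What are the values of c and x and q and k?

Row 1: 4 + 18 + 9 + 18 + 11 = 60, so its missing entry is 63 − 60 = 3.
Row 4: 8 + 18 + 5 + 14 + 4 = 49, so its missing entry is 63 − 49 = 14.
Column 5: 18 + 23 + 5 + 14 + 2 = 62, so its missing entry is 63 − 62 = 1.
Row 5: 10 + 22 + 13 + 1 − 2 = 44, so its missing entry is 63 − 44 = 19.

c = 14, x = 1, q = 19, k = 3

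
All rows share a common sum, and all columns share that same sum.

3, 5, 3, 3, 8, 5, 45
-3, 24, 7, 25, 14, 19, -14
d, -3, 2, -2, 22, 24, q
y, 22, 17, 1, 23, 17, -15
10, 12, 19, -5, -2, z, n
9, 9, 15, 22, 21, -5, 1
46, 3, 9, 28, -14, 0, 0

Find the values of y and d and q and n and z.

y = 7, d = 0, q = 29, n = 26, z = 12

Rows 1 and 2 both sum to 72, so that's the common total.
The known cells in row 4 total 65, leaving 72 − 65 = 7 for the blank.
The known cells in column 1 total 72, leaving 72 − 72 = 0 for the blank.
The known cells in column 6 total 60, leaving 72 − 60 = 12 for the blank.
The known cells in row 5 total 46, leaving 72 − 46 = 26 for the blank.
The known cells in row 3 total 43, leaving 72 − 43 = 29 for the blank.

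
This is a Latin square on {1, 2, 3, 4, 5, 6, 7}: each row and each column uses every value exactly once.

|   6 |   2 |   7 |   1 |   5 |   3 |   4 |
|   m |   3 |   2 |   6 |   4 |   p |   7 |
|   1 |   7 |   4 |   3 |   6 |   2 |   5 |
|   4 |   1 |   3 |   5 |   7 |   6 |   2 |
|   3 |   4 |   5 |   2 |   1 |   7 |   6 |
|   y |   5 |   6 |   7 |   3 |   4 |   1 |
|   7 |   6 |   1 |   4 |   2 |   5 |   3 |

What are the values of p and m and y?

At (row 6, col 1): row 6 already has {1, 3, 4, 5, 6, 7}, so the value is 2.
At (row 2, col 1): column 1 already has {1, 2, 3, 4, 6, 7}, so the value is 5.
For row 2, column 6: row 2 already has {2, 3, 4, 5, 6, 7}; that leaves 1.

p = 1, m = 5, y = 2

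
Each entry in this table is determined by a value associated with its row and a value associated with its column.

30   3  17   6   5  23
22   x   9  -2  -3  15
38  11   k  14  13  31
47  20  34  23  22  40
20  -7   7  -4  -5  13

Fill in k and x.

The difference between any two rows is the same in every column — this is an addition table with the headers hidden.
Row 3 minus row 1 is 14 − 6 = 8, so its entry in column 3 is 17 + 8 = 25.
Row 2 minus row 1 is -2 − 6 = -8, so its entry in column 2 is 3 + (-8) = -5.

k = 25, x = -5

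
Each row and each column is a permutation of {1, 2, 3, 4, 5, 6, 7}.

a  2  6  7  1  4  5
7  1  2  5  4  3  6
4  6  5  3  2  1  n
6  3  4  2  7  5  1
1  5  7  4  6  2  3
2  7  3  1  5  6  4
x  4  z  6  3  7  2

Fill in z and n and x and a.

z = 1, n = 7, x = 5, a = 3

For row 7, column 3: column 3 already has {2, 3, 4, 5, 6, 7}; that leaves 1.
For row 7, column 1: row 7 already has {1, 2, 3, 4, 6, 7}; that leaves 5.
For row 3, column 7: row 3 already has {1, 2, 3, 4, 5, 6}; that leaves 7.
For row 1, column 1: row 1 already has {1, 2, 4, 5, 6, 7}; that leaves 3.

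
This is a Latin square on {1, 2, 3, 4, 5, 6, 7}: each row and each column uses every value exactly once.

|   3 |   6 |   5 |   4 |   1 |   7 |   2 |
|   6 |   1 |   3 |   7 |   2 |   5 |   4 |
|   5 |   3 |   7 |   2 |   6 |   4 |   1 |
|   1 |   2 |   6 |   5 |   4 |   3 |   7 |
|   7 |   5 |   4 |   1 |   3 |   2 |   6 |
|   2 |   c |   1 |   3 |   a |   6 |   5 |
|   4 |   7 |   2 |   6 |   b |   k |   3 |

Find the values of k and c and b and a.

For row 6, column 2: column 2 already has {1, 2, 3, 5, 6, 7}; that leaves 4.
Cell (6,5): row 6 already has {1, 2, 3, 4, 5, 6} → 7.
Cell (7,5): column 5 already has {1, 2, 3, 4, 6, 7} → 5.
At (row 7, col 6): row 7 already has {2, 3, 4, 5, 6, 7}, so the value is 1.

k = 1, c = 4, b = 5, a = 7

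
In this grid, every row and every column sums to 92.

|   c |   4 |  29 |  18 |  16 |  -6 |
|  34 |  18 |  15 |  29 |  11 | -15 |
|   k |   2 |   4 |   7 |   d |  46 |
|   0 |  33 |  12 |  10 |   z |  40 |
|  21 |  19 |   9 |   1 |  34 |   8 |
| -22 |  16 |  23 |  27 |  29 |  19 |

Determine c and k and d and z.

c = 31, k = 28, d = 5, z = -3

The known cells in row 4 total 95, leaving 92 − 95 = -3 for the blank.
The known cells in column 5 total 87, leaving 92 − 87 = 5 for the blank.
The known cells in row 3 total 64, leaving 92 − 64 = 28 for the blank.
The known cells in row 1 total 61, leaving 92 − 61 = 31 for the blank.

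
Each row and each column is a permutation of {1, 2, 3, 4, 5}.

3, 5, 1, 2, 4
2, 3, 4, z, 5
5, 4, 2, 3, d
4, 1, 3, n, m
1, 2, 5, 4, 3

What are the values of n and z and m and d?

Cell (3,5): row 3 already has {2, 3, 4, 5} → 1.
For row 2, column 4: row 2 already has {2, 3, 4, 5}; that leaves 1.
Cell (4,4): column 4 already has {1, 2, 3, 4} → 5.
At (row 4, col 5): row 4 already has {1, 3, 4, 5}, so the value is 2.

n = 5, z = 1, m = 2, d = 1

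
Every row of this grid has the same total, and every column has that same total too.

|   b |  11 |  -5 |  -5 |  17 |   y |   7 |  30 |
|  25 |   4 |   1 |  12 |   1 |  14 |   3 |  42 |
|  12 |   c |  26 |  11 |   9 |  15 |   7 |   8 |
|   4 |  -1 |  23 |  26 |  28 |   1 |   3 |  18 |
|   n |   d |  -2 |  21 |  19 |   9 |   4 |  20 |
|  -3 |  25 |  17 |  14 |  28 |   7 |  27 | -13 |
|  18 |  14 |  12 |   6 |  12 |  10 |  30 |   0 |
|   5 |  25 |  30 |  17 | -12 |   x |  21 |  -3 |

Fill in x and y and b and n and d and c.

Rows 2 and 4 both sum to 102, so that's the common total.
The known cells in row 3 total 88, leaving 102 − 88 = 14 for the blank.
The known cells in row 8 total 83, leaving 102 − 83 = 19 for the blank.
The known cells in column 6 total 75, leaving 102 − 75 = 27 for the blank.
The known cells in row 1 total 82, leaving 102 − 82 = 20 for the blank.
The known cells in column 1 total 81, leaving 102 − 81 = 21 for the blank.
The known cells in row 5 total 92, leaving 102 − 92 = 10 for the blank.

x = 19, y = 27, b = 20, n = 21, d = 10, c = 14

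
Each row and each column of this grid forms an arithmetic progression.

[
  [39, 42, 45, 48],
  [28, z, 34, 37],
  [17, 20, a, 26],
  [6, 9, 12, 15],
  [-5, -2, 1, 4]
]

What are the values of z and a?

Along each row the entries change by 3 per step; down each column they change by -11.
Row 2: from 28 at column 1, stepping by 3 to column 2 gives 31.
Row 3: from 17 at column 1, stepping by 3 to column 3 gives 23.

z = 31, a = 23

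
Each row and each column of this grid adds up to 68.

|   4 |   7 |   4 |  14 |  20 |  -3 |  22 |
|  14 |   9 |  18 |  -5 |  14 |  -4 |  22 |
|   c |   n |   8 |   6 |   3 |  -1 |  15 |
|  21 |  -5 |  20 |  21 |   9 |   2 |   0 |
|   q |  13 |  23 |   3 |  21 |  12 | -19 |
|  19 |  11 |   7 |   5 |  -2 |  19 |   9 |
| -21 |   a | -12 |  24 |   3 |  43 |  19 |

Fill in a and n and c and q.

a = 12, n = 21, c = 16, q = 15

Row 7 has -21 − 12 + 24 + 3 + 43 + 19 = 56; the blank must be 68 − 56 = 12.
Row 5 has 13 + 23 + 3 + 21 + 12 − 19 = 53; the blank must be 68 − 53 = 15.
Column 1 has 4 + 14 + 21 + 15 + 19 − 21 = 52; the blank must be 68 − 52 = 16.
Row 3 has 16 + 8 + 6 + 3 − 1 + 15 = 47; the blank must be 68 − 47 = 21.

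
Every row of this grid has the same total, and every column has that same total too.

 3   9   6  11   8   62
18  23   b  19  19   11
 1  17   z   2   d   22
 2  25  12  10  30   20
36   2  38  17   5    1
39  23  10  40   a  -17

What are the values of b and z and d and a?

Rows 1 and 4 both sum to 99, so that's the common total.
Row 2 has 18 + 23 + 19 + 19 + 11 = 90; the blank must be 99 − 90 = 9.
Row 6 has 39 + 23 + 10 + 40 − 17 = 95; the blank must be 99 − 95 = 4.
Column 5 has 8 + 19 + 30 + 5 + 4 = 66; the blank must be 99 − 66 = 33.
Row 3 has 1 + 17 + 2 + 33 + 22 = 75; the blank must be 99 − 75 = 24.

b = 9, z = 24, d = 33, a = 4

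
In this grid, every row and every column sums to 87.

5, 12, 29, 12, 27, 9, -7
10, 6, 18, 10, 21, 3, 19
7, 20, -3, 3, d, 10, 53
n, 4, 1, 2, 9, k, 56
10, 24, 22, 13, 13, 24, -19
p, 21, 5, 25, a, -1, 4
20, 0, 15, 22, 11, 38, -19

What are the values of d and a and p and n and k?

Row 3: 7 + 20 − 3 + 3 + 10 + 53 = 90, so its missing entry is 87 − 90 = -3.
Column 5: 27 + 21 − 3 + 9 + 13 + 11 = 78, so its missing entry is 87 − 78 = 9.
Row 6: 21 + 5 + 25 + 9 − 1 + 4 = 63, so its missing entry is 87 − 63 = 24.
Column 1: 5 + 10 + 7 + 10 + 24 + 20 = 76, so its missing entry is 87 − 76 = 11.
Row 4: 11 + 4 + 1 + 2 + 9 + 56 = 83, so its missing entry is 87 − 83 = 4.

d = -3, a = 9, p = 24, n = 11, k = 4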